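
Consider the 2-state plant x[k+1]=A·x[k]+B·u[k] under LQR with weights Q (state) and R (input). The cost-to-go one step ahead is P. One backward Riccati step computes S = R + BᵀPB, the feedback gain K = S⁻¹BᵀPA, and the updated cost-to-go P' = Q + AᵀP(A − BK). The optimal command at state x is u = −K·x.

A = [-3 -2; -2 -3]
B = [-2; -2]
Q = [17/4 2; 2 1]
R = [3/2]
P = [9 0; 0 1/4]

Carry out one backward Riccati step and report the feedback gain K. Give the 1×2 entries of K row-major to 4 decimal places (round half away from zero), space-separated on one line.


BᵀP = [-18.0000 -0.5000]
S = R + BᵀPB = [3/2] + [37.0000] = [38.5000]
BᵀPA = [55.0000 37.5000]
K = S⁻¹·BᵀPA = [1.4286 0.9740]
A−BK = [-0.1429 -0.0519; 0.8571 -1.0519]
AᵀP(A−BK) = [3.4286 1.9286; 1.9286 1.7240]
P' = Q + AᵀP(A−BK) = [7.6786 3.9286; 3.9286 2.7240]
tr(P') = 10.4026

1.4286 0.9740


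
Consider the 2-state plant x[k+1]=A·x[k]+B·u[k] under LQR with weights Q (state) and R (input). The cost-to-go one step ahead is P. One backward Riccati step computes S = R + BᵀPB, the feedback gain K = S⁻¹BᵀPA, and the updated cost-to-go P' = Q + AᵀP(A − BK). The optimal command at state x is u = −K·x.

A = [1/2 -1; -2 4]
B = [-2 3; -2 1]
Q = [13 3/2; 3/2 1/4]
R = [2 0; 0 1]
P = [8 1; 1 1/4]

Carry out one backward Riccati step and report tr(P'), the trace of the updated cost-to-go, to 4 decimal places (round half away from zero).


BᵀP = [-18.0000 -2.5000; 25.0000 3.2500]
S = R + BᵀPB = [2 0; 0 1] + [41.0000 -56.5000; -56.5000 78.2500] = [43.0000 -56.5000; -56.5000 79.2500]
BᵀPA = [-4.0000 8.0000; 6.0000 -12.0000]
K = S⁻¹·BᵀPA = [0.1021 -0.2042; 0.1485 -0.2970]
A−BK = [0.2587 -0.5174; -1.9443 3.8886]
AᵀP(A−BK) = [0.5174 -1.0348; -1.0348 2.0696]
P' = Q + AᵀP(A−BK) = [13.5174 0.4652; 0.4652 2.3196]
tr(P') = 15.8370

15.8370


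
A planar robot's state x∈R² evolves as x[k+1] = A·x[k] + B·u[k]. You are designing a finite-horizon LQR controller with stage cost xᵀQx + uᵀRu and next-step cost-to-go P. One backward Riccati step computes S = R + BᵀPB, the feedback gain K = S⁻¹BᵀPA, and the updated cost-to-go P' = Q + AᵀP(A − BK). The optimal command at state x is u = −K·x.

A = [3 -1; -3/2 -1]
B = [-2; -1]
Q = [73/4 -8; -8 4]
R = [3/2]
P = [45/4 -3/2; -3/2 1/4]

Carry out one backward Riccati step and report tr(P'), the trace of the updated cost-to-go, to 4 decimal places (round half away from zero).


27.3183

BᵀP = [-21.0000 2.7500]
S = R + BᵀPB = [3/2] + [39.2500] = [40.7500]
BᵀPA = [-67.1250 18.2500]
K = S⁻¹·BᵀPA = [-1.6472 0.4479]
A−BK = [-0.2945 -0.1043; -3.1472 -0.5521]
AᵀP(A−BK) = [4.7416 -1.0629; -1.0629 0.3267]
P' = Q + AᵀP(A−BK) = [22.9916 -9.0629; -9.0629 4.3267]
tr(P') = 27.3183


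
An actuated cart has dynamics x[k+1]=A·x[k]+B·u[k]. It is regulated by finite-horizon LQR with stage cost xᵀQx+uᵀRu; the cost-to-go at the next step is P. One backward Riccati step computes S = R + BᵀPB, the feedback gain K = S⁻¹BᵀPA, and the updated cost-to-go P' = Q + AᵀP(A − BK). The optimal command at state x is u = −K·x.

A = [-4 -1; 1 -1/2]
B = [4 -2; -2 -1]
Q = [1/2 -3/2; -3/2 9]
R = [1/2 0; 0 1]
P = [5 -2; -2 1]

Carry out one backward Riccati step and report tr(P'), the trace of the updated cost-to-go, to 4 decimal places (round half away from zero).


BᵀP = [24.0000 -10.0000; -8.0000 3.0000]
S = R + BᵀPB = [1/2 0; 0 1] + [116.0000 -38.0000; -38.0000 13.0000] = [116.5000 -38.0000; -38.0000 14.0000]
BᵀPA = [-106.0000 -19.0000; 35.0000 6.5000]
K = S⁻¹·BᵀPA = [-0.8235 -0.1016; 0.2647 0.1885]
A−BK = [-0.1765 -0.2166; -0.3824 -0.5147]
AᵀP(A−BK) = [0.4412 0.1324; 0.1324 0.0943]
P' = Q + AᵀP(A−BK) = [0.9412 -1.3676; -1.3676 9.0943]
tr(P') = 10.0354

10.0354


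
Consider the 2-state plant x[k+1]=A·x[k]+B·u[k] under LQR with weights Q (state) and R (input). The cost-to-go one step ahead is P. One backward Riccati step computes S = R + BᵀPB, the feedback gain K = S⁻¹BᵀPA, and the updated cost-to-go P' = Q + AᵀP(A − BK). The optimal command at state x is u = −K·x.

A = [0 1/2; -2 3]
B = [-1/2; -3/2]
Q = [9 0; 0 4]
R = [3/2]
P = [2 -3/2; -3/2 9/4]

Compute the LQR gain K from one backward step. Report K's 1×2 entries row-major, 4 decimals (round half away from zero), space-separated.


BᵀP = [1.2500 -2.6250]
S = R + BᵀPB = [3/2] + [3.3125] = [4.8125]
BᵀPA = [5.2500 -7.2500]
K = S⁻¹·BᵀPA = [1.0909 -1.5065]
A−BK = [0.5455 -0.2532; -0.3636 0.7403]
AᵀP(A−BK) = [3.2727 -4.0909; -4.0909 5.3279]
P' = Q + AᵀP(A−BK) = [12.2727 -4.0909; -4.0909 9.3279]
tr(P') = 21.6006

1.0909 -1.5065


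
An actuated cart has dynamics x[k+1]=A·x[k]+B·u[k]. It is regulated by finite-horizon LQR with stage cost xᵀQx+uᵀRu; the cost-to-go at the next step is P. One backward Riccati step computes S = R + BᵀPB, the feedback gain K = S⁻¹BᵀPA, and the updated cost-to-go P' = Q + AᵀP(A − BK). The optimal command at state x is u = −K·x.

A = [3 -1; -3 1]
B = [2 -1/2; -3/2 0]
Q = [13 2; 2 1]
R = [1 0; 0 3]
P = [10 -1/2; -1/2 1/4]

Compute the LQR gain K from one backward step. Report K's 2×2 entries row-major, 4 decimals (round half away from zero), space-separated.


1.4671 -0.4890 -0.0962 0.0321

BᵀP = [20.7500 -1.3750; -5.0000 0.2500]
S = R + BᵀPB = [1 0; 0 3] + [43.5625 -10.3750; -10.3750 2.5000] = [44.5625 -10.3750; -10.3750 5.5000]
BᵀPA = [66.3750 -22.1250; -15.7500 5.2500]
K = S⁻¹·BᵀPA = [1.4671 -0.4890; -0.0962 0.0321]
A−BK = [0.0177 -0.0059; -0.7994 0.2665]
AᵀP(A−BK) = [2.3572 -0.7857; -0.7857 0.2619]
P' = Q + AᵀP(A−BK) = [15.3572 1.2143; 1.2143 1.2619]
tr(P') = 16.6191


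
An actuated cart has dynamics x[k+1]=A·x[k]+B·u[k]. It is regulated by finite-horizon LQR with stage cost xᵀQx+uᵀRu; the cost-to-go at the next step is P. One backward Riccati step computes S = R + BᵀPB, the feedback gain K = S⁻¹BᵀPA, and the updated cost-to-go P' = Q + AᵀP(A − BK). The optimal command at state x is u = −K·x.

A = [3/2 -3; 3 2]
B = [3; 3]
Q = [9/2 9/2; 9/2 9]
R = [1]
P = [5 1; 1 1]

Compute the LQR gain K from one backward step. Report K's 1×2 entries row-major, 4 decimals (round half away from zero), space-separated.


0.6164 -0.5753

BᵀP = [18.0000 6.0000]
S = R + BᵀPB = [1] + [72.0000] = [73.0000]
BᵀPA = [45.0000 -42.0000]
K = S⁻¹·BᵀPA = [0.6164 -0.5753]
A−BK = [-0.3493 -1.2740; 1.1507 3.7260]
AᵀP(A−BK) = [1.5103 3.3904; 3.3904 12.8356]
P' = Q + AᵀP(A−BK) = [6.0103 7.8904; 7.8904 21.8356]
tr(P') = 27.8459


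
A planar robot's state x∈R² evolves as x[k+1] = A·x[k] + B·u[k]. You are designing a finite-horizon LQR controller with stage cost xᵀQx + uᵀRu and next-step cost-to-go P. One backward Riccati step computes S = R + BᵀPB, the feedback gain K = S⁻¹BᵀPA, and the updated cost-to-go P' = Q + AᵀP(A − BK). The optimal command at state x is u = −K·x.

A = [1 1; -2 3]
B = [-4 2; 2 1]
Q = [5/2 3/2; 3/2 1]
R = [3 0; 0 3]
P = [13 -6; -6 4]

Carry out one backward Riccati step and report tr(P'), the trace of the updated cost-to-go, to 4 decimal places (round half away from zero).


10.2640

BᵀP = [-64.0000 32.0000; 20.0000 -8.0000]
S = R + BᵀPB = [3 0; 0 3] + [320.0000 -96.0000; -96.0000 32.0000] = [323.0000 -96.0000; -96.0000 35.0000]
BᵀPA = [-128.0000 32.0000; 36.0000 -4.0000]
K = S⁻¹·BᵀPA = [-0.4902 0.3523; -0.3159 0.8521]
A−BK = [-0.3289 0.7051; -0.7037 1.4433]
AᵀP(A−BK) = [1.6300 -2.5778; -2.5778 5.1340]
P' = Q + AᵀP(A−BK) = [4.1300 -1.0778; -1.0778 6.1340]
tr(P') = 10.2640


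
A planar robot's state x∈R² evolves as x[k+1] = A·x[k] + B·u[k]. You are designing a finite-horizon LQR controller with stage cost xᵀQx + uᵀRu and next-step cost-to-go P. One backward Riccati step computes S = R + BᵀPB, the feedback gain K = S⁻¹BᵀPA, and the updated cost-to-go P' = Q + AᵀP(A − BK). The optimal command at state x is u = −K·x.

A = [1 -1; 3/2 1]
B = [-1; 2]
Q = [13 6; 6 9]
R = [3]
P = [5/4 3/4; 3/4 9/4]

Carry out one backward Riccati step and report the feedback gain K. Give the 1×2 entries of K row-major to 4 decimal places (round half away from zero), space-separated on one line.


BᵀP = [0.2500 3.7500]
S = R + BᵀPB = [3] + [7.2500] = [10.2500]
BᵀPA = [5.8750 3.5000]
K = S⁻¹·BᵀPA = [0.5732 0.3415]
A−BK = [1.5732 -0.6585; 0.3537 0.3171]
AᵀP(A−BK) = [5.1951 -0.2561; -0.2561 0.8049]
P' = Q + AᵀP(A−BK) = [18.1951 5.7439; 5.7439 9.8049]
tr(P') = 28.0000

0.5732 0.3415


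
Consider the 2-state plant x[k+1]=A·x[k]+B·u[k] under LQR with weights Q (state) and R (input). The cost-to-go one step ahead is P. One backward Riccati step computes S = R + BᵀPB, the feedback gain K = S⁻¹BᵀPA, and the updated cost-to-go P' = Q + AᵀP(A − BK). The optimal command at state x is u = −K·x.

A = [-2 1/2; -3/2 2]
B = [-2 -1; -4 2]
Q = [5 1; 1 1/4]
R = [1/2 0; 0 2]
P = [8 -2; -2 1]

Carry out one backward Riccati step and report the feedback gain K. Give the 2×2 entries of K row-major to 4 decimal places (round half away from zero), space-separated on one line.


0.6957 -0.3478 0.5652 0.2174

BᵀP = [-8.0000 0.0000; -12.0000 4.0000]
S = R + BᵀPB = [1/2 0; 0 2] + [16.0000 8.0000; 8.0000 20.0000] = [16.5000 8.0000; 8.0000 22.0000]
BᵀPA = [16.0000 -4.0000; 18.0000 2.0000]
K = S⁻¹·BᵀPA = [0.6957 -0.3478; 0.5652 0.2174]
A−BK = [-0.0435 0.0217; 0.1522 0.1739]
AᵀP(A−BK) = [0.9457 0.1522; 0.1522 0.1739]
P' = Q + AᵀP(A−BK) = [5.9457 1.1522; 1.1522 0.4239]
tr(P') = 6.3696


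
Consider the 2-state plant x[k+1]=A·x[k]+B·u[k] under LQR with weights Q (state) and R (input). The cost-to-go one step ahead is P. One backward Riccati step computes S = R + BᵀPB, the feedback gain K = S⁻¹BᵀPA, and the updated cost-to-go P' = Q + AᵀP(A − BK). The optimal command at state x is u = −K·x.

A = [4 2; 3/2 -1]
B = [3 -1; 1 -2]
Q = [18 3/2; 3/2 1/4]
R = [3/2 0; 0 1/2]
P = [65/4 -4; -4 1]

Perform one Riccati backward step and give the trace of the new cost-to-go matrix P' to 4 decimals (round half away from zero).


BᵀP = [44.7500 -11.0000; -8.2500 2.0000]
S = R + BᵀPB = [3/2 0; 0 1/2] + [123.2500 -22.7500; -22.7500 4.2500] = [124.7500 -22.7500; -22.7500 4.7500]
BᵀPA = [162.5000 100.5000; -30.0000 -18.5000]
K = S⁻¹·BᵀPA = [1.1917 0.7533; -0.6083 -0.2867]
A−BK = [-0.1833 -0.5467; -0.9083 -2.3267]
AᵀP(A−BK) = [2.3542 1.4833; 1.4833 0.9867]
P' = Q + AᵀP(A−BK) = [20.3542 2.9833; 2.9833 1.2367]
tr(P') = 21.5908

21.5908


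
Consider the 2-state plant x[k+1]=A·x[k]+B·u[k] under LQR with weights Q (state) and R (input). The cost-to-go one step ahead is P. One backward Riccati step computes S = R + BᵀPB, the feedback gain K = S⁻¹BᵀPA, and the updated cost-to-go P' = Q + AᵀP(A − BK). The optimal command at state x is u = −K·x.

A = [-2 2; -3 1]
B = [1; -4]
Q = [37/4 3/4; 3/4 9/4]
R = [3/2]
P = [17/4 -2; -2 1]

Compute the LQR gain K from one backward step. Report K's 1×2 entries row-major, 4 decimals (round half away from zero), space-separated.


BᵀP = [12.2500 -6.0000]
S = R + BᵀPB = [3/2] + [36.2500] = [37.7500]
BᵀPA = [-6.5000 18.5000]
K = S⁻¹·BᵀPA = [-0.1722 0.4901]
A−BK = [-1.8278 1.5099; -3.6887 2.9603]
AᵀP(A−BK) = [0.8808 -0.8146; -0.8146 0.9338]
P' = Q + AᵀP(A−BK) = [10.1308 -0.0646; -0.0646 3.1838]
tr(P') = 13.3146

-0.1722 0.4901


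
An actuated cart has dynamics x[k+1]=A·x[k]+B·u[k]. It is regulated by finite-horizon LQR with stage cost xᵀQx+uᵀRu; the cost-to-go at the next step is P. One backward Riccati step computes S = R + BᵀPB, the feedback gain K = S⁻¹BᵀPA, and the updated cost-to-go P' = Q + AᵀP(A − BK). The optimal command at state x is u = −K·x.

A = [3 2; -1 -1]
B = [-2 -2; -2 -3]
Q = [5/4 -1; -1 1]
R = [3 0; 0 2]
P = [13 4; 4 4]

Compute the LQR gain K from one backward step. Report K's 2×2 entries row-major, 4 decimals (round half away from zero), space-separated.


-1.2718 -0.8971 0.3879 0.3483

BᵀP = [-34.0000 -16.0000; -38.0000 -20.0000]
S = R + BᵀPB = [3 0; 0 2] + [100.0000 116.0000; 116.0000 136.0000] = [103.0000 116.0000; 116.0000 138.0000]
BᵀPA = [-86.0000 -52.0000; -94.0000 -56.0000]
K = S⁻¹·BᵀPA = [-1.2718 -0.8971; 0.3879 0.3483]
A−BK = [1.2322 0.9024; -2.3799 -1.7493]
AᵀP(A−BK) = [24.0871 17.5884; 17.5884 12.8549]
P' = Q + AᵀP(A−BK) = [25.3371 16.5884; 16.5884 13.8549]
tr(P') = 39.1920


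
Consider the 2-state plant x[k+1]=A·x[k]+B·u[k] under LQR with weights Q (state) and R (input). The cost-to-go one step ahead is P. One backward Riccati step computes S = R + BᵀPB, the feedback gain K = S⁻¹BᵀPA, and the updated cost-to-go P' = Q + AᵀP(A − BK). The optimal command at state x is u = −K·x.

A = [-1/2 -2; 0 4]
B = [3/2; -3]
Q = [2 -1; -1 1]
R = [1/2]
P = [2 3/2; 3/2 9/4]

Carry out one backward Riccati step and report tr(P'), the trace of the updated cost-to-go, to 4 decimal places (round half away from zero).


BᵀP = [-1.5000 -4.5000]
S = R + BᵀPB = [1/2] + [11.2500] = [11.7500]
BᵀPA = [0.7500 -15.0000]
K = S⁻¹·BᵀPA = [0.0638 -1.2766]
A−BK = [-0.5957 -0.0851; 0.1915 0.1702]
AᵀP(A−BK) = [0.4521 -0.0426; -0.0426 0.8511]
P' = Q + AᵀP(A−BK) = [2.4521 -1.0426; -1.0426 1.8511]
tr(P') = 4.3032

4.3032


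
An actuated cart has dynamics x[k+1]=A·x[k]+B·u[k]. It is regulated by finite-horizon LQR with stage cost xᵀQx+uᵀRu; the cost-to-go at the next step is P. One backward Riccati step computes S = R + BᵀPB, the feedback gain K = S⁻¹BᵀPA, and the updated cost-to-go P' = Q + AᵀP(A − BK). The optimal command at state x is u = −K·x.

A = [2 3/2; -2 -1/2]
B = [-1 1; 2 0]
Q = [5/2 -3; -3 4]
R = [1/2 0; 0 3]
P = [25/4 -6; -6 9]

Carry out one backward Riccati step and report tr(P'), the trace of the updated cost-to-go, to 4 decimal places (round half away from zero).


BᵀP = [-18.2500 24.0000; 6.2500 -6.0000]
S = R + BᵀPB = [1/2 0; 0 3] + [66.2500 -18.2500; -18.2500 6.2500] = [66.7500 -18.2500; -18.2500 9.2500]
BᵀPA = [-84.5000 -39.3750; 24.5000 12.3750]
K = S⁻¹·BᵀPA = [-1.1763 -0.4866; 0.3279 0.3778]
A−BK = [0.4958 0.6356; 0.3525 0.4732]
AᵀP(A−BK) = [1.5719 1.3767; 1.3767 1.4776]
P' = Q + AᵀP(A−BK) = [4.0719 -1.6233; -1.6233 5.4776]
tr(P') = 9.5495

9.5495


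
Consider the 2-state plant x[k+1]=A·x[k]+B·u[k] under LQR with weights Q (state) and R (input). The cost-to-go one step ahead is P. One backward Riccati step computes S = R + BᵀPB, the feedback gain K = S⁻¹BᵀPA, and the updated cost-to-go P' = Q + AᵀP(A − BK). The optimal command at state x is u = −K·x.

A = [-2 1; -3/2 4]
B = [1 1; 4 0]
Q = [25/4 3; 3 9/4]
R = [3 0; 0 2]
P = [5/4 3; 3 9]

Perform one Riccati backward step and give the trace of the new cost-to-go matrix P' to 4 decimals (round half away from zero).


BᵀP = [13.2500 39.0000; 1.2500 3.0000]
S = R + BᵀPB = [3 0; 0 2] + [169.2500 13.2500; 13.2500 1.2500] = [172.2500 13.2500; 13.2500 3.2500]
BᵀPA = [-85.0000 169.2500; -7.0000 13.2500]
K = S⁻¹·BᵀPA = [-0.4776 0.9746; -0.2069 0.1034]
A−BK = [-1.3155 -0.0781; 0.4102 0.1015]
AᵀP(A−BK) = [1.2097 -1.4327; -1.4327 2.9239]
P' = Q + AᵀP(A−BK) = [7.4597 1.5673; 1.5673 5.1739]
tr(P') = 12.6335

12.6335


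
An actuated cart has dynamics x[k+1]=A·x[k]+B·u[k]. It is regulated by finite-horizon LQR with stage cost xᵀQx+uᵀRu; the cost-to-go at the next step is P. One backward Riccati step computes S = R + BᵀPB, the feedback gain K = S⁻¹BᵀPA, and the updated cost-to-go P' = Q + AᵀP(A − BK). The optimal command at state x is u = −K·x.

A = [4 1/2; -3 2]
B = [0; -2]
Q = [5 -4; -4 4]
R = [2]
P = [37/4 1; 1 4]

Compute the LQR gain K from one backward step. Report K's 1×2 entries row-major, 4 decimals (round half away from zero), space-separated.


0.8889 -0.9444

BᵀP = [-2.0000 -8.0000]
S = R + BᵀPB = [2] + [16.0000] = [18.0000]
BᵀPA = [16.0000 -17.0000]
K = S⁻¹·BᵀPA = [0.8889 -0.9444]
A−BK = [4.0000 0.5000; -1.2222 0.1111]
AᵀP(A−BK) = [145.7778 16.1111; 16.1111 4.2569]
P' = Q + AᵀP(A−BK) = [150.7778 12.1111; 12.1111 8.2569]
tr(P') = 159.0347


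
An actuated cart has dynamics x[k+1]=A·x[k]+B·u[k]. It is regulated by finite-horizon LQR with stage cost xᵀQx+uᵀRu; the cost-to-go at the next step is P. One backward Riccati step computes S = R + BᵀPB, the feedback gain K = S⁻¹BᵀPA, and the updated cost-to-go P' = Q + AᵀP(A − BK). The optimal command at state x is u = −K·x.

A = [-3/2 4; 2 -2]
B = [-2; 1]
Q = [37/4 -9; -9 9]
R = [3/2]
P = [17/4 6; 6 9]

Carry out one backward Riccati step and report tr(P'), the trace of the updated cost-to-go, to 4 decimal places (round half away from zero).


29.7946

BᵀP = [-2.5000 -3.0000]
S = R + BᵀPB = [3/2] + [2.0000] = [3.5000]
BᵀPA = [-2.2500 -4.0000]
K = S⁻¹·BᵀPA = [-0.6429 -1.1429]
A−BK = [-2.7857 1.7143; 2.6429 -0.8571]
AᵀP(A−BK) = [8.1161 1.9286; 1.9286 3.4286]
P' = Q + AᵀP(A−BK) = [17.3661 -7.0714; -7.0714 12.4286]
tr(P') = 29.7946


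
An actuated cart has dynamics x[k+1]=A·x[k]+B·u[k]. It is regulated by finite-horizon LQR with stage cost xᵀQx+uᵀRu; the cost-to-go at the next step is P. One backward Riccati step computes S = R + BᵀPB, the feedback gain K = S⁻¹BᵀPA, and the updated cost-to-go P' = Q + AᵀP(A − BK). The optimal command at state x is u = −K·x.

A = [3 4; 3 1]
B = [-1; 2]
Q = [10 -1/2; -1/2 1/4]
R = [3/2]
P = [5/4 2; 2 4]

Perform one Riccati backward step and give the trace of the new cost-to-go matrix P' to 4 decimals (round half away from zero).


BᵀP = [2.7500 6.0000]
S = R + BᵀPB = [3/2] + [9.2500] = [10.7500]
BᵀPA = [26.2500 17.0000]
K = S⁻¹·BᵀPA = [2.4419 1.5814]
A−BK = [5.4419 5.5814; -1.8837 -2.1628]
AᵀP(A−BK) = [19.1512 15.4884; 15.4884 13.1163]
P' = Q + AᵀP(A−BK) = [29.1512 14.9884; 14.9884 13.3663]
tr(P') = 42.5174

42.5174


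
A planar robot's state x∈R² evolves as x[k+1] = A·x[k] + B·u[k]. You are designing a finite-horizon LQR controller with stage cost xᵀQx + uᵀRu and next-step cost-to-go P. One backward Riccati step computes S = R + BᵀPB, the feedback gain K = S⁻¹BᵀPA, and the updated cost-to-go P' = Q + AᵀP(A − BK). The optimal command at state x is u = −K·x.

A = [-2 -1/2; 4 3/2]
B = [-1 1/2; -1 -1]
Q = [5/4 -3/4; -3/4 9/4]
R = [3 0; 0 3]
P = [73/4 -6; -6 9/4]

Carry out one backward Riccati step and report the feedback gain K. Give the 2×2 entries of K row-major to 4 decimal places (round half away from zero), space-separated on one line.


BᵀP = [-12.2500 3.7500; 15.1250 -5.2500]
S = R + BᵀPB = [3 0; 0 3] + [8.5000 -9.8750; -9.8750 12.8125] = [11.5000 -9.8750; -9.8750 15.8125]
BᵀPA = [39.5000 11.7500; -51.2500 -15.4375]
K = S⁻¹·BᵀPA = [1.4052 0.3955; -2.3635 -0.7293]
A−BK = [0.5870 0.2601; 3.0417 1.1662]
AᵀP(A−BK) = [28.3624 8.7515; 8.7515 2.7194]
P' = Q + AᵀP(A−BK) = [29.6124 8.0015; 8.0015 4.9694]
tr(P') = 34.5819

1.4052 0.3955 -2.3635 -0.7293


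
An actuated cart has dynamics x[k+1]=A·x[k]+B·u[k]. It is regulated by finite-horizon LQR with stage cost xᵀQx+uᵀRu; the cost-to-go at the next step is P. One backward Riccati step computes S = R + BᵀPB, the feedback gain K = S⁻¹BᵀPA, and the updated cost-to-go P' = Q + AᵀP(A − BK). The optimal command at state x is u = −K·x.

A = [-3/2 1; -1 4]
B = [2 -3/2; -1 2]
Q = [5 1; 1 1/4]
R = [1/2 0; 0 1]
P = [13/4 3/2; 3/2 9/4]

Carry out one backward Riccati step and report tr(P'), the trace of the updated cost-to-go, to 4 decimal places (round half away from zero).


21.1888

BᵀP = [5.0000 0.7500; -1.8750 2.2500]
S = R + BᵀPB = [1/2 0; 0 1] + [9.2500 -6.0000; -6.0000 7.3125] = [9.7500 -6.0000; -6.0000 8.3125]
BᵀPA = [-8.2500 8.0000; 0.5625 7.1250]
K = S⁻¹·BᵀPA = [-1.4475 2.4253; -0.9771 2.6077]
A−BK = [-0.0708 0.0610; -0.4932 1.2099]
AᵀP(A−BK) = [2.6707 -5.8335; -5.8335 13.2681]
P' = Q + AᵀP(A−BK) = [7.6707 -4.8335; -4.8335 13.5181]
tr(P') = 21.1888


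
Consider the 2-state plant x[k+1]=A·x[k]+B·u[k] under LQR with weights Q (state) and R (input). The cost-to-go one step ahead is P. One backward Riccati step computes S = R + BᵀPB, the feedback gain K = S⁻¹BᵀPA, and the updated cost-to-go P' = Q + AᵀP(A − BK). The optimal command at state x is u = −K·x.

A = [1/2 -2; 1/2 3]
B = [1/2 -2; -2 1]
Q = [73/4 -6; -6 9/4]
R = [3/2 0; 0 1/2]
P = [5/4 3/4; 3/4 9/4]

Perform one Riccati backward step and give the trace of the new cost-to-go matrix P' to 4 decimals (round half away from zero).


22.6638

BᵀP = [-0.8750 -4.1250; -1.7500 0.7500]
S = R + BᵀPB = [3/2 0; 0 1/2] + [7.8125 -2.3750; -2.3750 4.2500] = [9.3125 -2.3750; -2.3750 4.7500]
BᵀPA = [-2.5000 -10.6250; -0.5000 5.7500]
K = S⁻¹·BᵀPA = [-0.3385 -0.9538; -0.2745 0.7336]
A−BK = [0.1202 -0.0559; 0.0976 0.3587]
AᵀP(A−BK) = [0.2666 0.4822; 0.4822 1.8972]
P' = Q + AᵀP(A−BK) = [18.5166 -5.5178; -5.5178 4.1472]
tr(P') = 22.6638


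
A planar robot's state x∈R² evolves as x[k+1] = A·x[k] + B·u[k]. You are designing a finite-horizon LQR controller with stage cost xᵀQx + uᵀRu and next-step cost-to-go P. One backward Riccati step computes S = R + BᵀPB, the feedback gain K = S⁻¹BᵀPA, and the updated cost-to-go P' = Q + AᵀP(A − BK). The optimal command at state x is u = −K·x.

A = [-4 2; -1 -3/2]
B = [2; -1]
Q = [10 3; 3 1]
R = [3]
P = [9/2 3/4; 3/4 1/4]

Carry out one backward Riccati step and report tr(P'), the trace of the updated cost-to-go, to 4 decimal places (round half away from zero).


27.3151

BᵀP = [8.2500 1.2500]
S = R + BᵀPB = [3] + [15.2500] = [18.2500]
BᵀPA = [-34.2500 14.6250]
K = S⁻¹·BᵀPA = [-1.8767 0.8014]
A−BK = [-0.2466 0.3973; -2.8767 -0.6986]
AᵀP(A−BK) = [13.9726 -5.1781; -5.1781 2.3425]
P' = Q + AᵀP(A−BK) = [23.9726 -2.1781; -2.1781 3.3425]
tr(P') = 27.3151


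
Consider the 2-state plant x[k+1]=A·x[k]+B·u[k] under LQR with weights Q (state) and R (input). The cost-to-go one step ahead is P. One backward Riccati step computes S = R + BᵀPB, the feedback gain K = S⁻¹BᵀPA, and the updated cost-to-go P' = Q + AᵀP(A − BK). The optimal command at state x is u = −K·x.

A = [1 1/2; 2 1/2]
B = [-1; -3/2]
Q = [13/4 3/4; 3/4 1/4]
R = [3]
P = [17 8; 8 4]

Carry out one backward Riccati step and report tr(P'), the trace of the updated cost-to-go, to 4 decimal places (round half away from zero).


7.7264

BᵀP = [-29.0000 -14.0000]
S = R + BᵀPB = [3] + [50.0000] = [53.0000]
BᵀPA = [-57.0000 -21.5000]
K = S⁻¹·BᵀPA = [-1.0755 -0.4057]
A−BK = [-0.0755 0.0943; 0.3868 -0.1085]
AᵀP(A−BK) = [3.6981 1.3774; 1.3774 0.5283]
P' = Q + AᵀP(A−BK) = [6.9481 2.1274; 2.1274 0.7783]
tr(P') = 7.7264


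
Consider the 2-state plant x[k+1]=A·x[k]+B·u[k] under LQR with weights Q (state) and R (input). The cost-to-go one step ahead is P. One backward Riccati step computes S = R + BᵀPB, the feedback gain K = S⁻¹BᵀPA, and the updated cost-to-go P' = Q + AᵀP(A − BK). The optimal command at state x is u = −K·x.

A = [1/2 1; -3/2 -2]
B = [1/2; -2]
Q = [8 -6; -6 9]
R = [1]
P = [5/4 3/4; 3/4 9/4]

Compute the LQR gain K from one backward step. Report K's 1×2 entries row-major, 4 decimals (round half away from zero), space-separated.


0.6525 0.8369

BᵀP = [-0.8750 -4.1250]
S = R + BᵀPB = [1] + [7.8125] = [8.8125]
BᵀPA = [5.7500 7.3750]
K = S⁻¹·BᵀPA = [0.6525 0.8369]
A−BK = [0.1738 0.5816; -0.1950 -0.3262]
AᵀP(A−BK) = [0.4982 0.6879; 0.6879 1.0780]
P' = Q + AᵀP(A−BK) = [8.4982 -5.3121; -5.3121 10.0780]
tr(P') = 18.5762


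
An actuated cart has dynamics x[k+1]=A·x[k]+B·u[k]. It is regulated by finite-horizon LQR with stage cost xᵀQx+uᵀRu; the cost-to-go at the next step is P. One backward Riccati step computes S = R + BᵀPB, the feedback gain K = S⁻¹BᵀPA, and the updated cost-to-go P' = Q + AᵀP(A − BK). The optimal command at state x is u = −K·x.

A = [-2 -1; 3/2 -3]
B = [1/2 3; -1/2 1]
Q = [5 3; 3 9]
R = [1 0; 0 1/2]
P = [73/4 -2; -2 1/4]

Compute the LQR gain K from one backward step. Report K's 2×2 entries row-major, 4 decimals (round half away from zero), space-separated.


BᵀP = [10.1250 -1.1250; 52.7500 -5.7500]
S = R + BᵀPB = [1 0; 0 1/2] + [5.6250 29.2500; 29.2500 152.5000] = [6.6250 29.2500; 29.2500 153.0000]
BᵀPA = [-21.9375 -6.7500; -114.1250 -35.5000]
K = S⁻¹·BᵀPA = [-0.1157 0.0356; -0.7238 -0.2388]
A−BK = [0.2292 -0.3013; 2.1660 -2.7434]
AᵀP(A−BK) = [0.4211 -0.1007; -0.1007 0.2618]
P' = Q + AᵀP(A−BK) = [5.4211 2.8993; 2.8993 9.2618]
tr(P') = 14.6829

-0.1157 0.0356 -0.7238 -0.2388


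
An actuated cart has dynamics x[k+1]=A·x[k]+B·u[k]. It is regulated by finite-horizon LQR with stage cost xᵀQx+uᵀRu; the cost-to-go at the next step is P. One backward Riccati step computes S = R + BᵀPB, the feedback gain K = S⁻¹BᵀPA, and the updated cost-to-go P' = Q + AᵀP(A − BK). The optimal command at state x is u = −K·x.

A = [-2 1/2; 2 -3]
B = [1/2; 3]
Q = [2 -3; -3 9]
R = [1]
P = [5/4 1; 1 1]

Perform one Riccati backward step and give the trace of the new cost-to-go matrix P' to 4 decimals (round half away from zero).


BᵀP = [3.6250 3.5000]
S = R + BᵀPB = [1] + [12.3125] = [13.3125]
BᵀPA = [-0.2500 -8.6875]
K = S⁻¹·BᵀPA = [-0.0188 -0.6526]
A−BK = [-1.9906 0.8263; 2.0563 -1.0423]
AᵀP(A−BK) = [0.9953 -0.4131; -0.4131 0.6432]
P' = Q + AᵀP(A−BK) = [2.9953 -3.4131; -3.4131 9.6432]
tr(P') = 12.6385

12.6385


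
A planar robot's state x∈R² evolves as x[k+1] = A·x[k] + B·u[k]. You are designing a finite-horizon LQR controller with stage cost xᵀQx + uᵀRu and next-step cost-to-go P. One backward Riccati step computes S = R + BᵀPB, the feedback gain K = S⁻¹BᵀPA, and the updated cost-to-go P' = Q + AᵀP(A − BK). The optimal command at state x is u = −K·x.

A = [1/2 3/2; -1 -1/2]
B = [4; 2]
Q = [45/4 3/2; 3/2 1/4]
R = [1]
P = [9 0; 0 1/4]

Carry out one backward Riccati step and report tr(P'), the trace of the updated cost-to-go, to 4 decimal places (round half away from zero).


BᵀP = [36.0000 0.5000]
S = R + BᵀPB = [1] + [145.0000] = [146.0000]
BᵀPA = [17.5000 53.7500]
K = S⁻¹·BᵀPA = [0.1199 0.3682]
A−BK = [0.0205 0.0274; -1.2397 -1.2363]
AᵀP(A−BK) = [0.4024 0.4324; 0.4324 0.5244]
P' = Q + AᵀP(A−BK) = [11.6524 1.9324; 1.9324 0.7744]
tr(P') = 12.4268

12.4268


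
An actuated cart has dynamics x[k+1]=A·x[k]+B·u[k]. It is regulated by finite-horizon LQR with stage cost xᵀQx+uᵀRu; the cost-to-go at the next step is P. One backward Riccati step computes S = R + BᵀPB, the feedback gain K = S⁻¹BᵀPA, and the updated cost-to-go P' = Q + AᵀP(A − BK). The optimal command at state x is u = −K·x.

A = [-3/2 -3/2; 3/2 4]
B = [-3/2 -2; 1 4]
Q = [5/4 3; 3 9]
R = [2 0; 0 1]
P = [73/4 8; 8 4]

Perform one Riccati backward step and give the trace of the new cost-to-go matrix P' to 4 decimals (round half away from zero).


BᵀP = [-19.3750 -8.0000; -4.5000 0.0000]
S = R + BᵀPB = [2 0; 0 1] + [21.0625 6.7500; 6.7500 9.0000] = [23.0625 6.7500; 6.7500 10.0000]
BᵀPA = [17.0625 -2.9375; 6.7500 6.7500]
K = S⁻¹·BᵀPA = [0.6758 -0.4049; 0.2188 0.9483]
A−BK = [-0.0486 -0.2107; -0.0512 0.6116]
AᵀP(A−BK) = [1.0547 -0.4296; -0.4296 1.4718]
P' = Q + AᵀP(A−BK) = [2.3047 2.5704; 2.5704 10.4718]
tr(P') = 12.7765

12.7765


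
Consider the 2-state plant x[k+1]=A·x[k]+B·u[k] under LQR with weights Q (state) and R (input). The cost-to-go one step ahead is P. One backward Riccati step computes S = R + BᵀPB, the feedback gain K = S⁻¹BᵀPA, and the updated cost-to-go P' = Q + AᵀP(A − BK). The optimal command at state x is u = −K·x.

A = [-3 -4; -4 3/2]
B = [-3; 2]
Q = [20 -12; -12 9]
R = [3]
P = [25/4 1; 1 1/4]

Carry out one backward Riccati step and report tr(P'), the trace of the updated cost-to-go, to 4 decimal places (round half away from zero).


43.6648

BᵀP = [-16.7500 -2.5000]
S = R + BᵀPB = [3] + [45.2500] = [48.2500]
BᵀPA = [60.2500 63.2500]
K = S⁻¹·BᵀPA = [1.2487 1.3109]
A−BK = [0.7461 -0.0674; -6.4974 -1.1218]
AᵀP(A−BK) = [9.0155 6.0194; 6.0194 5.6493]
P' = Q + AᵀP(A−BK) = [29.0155 -5.9806; -5.9806 14.6493]
tr(P') = 43.6648


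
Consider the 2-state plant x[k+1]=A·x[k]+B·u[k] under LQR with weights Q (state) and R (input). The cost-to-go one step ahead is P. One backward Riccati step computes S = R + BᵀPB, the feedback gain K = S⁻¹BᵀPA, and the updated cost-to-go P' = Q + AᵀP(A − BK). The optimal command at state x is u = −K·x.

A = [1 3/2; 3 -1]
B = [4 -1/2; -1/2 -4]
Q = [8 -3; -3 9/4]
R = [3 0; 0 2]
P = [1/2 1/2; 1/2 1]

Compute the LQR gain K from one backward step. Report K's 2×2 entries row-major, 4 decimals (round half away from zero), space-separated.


0.1631 0.2063 -0.6896 0.1140

BᵀP = [1.7500 1.5000; -2.2500 -4.2500]
S = R + BᵀPB = [3 0; 0 2] + [6.2500 -6.8750; -6.8750 18.1250] = [9.2500 -6.8750; -6.8750 20.1250]
BᵀPA = [6.2500 1.1250; -15.0000 0.8750]
K = S⁻¹·BᵀPA = [0.1631 0.2063; -0.6896 0.1140]
A−BK = [0.0027 0.7317; 0.3231 -0.4410]
AᵀP(A−BK) = [1.1362 -0.0801; -0.0801 0.2932]
P' = Q + AᵀP(A−BK) = [9.1362 -3.0801; -3.0801 2.5432]
tr(P') = 11.6794


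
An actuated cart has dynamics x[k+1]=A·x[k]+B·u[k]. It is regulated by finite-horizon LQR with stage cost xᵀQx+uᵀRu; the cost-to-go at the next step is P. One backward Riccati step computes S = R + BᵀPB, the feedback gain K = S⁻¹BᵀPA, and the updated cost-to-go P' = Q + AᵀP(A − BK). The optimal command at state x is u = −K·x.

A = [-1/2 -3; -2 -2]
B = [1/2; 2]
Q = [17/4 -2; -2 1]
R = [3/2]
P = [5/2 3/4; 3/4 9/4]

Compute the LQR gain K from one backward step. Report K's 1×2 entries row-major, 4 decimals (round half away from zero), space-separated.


BᵀP = [2.7500 4.8750]
S = R + BᵀPB = [3/2] + [11.1250] = [12.6250]
BᵀPA = [-11.1250 -18.0000]
K = S⁻¹·BᵀPA = [-0.8812 -1.4257]
A−BK = [-0.0594 -2.2871; -0.2376 0.8515]
AᵀP(A−BK) = [1.3218 2.1386; 2.1386 14.8366]
P' = Q + AᵀP(A−BK) = [5.5718 0.1386; 0.1386 15.8366]
tr(P') = 21.4084

-0.8812 -1.4257


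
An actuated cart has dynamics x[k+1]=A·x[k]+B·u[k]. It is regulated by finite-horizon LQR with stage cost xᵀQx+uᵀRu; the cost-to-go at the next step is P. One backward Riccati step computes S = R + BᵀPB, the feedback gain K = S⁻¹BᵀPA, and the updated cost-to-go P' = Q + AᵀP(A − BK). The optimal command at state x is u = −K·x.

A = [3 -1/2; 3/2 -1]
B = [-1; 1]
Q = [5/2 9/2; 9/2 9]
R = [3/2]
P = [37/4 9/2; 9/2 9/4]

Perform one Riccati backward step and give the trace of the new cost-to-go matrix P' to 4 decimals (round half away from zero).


66.3672

BᵀP = [-4.7500 -2.2500]
S = R + BᵀPB = [3/2] + [2.5000] = [4.0000]
BᵀPA = [-17.6250 4.6250]
K = S⁻¹·BᵀPA = [-4.4063 1.1563]
A−BK = [-1.4063 0.6563; 5.9063 -2.1563]
AᵀP(A−BK) = [51.1523 -13.7461; -13.7461 3.7148]
P' = Q + AᵀP(A−BK) = [53.6523 -9.2461; -9.2461 12.7148]
tr(P') = 66.3672


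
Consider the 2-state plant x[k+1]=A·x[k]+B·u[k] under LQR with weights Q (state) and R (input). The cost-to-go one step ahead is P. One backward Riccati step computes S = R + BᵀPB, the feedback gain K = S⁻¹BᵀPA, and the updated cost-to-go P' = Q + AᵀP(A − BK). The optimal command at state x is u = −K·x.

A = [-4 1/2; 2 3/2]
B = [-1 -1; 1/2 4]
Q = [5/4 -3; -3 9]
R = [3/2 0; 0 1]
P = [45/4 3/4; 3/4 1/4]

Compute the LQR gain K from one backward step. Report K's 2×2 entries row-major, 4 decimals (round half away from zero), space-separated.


2.8505 -0.6343 0.9393 0.1525

BᵀP = [-10.8750 -0.6250; -8.2500 0.2500]
S = R + BᵀPB = [3/2 0; 0 1] + [10.5625 8.3750; 8.3750 9.2500] = [12.0625 8.3750; 8.3750 10.2500]
BᵀPA = [42.2500 -6.3750; 33.5000 -3.7500]
K = S⁻¹·BᵀPA = [2.8505 -0.6343; 0.9393 0.1525]
A−BK = [-0.2103 0.0181; -3.1822 1.2074]
AᵀP(A−BK) = [17.1028 -3.8061; -3.8061 1.0277]
P' = Q + AᵀP(A−BK) = [18.3528 -6.8061; -6.8061 10.0277]
tr(P') = 28.3805


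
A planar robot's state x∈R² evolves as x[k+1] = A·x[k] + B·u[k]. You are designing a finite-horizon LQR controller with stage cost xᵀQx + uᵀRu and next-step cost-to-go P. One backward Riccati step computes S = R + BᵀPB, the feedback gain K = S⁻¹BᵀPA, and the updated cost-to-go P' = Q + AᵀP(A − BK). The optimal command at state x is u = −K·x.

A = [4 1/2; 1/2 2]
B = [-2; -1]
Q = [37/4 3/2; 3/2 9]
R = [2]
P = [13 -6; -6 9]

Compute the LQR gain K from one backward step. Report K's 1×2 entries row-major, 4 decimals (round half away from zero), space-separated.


-2.0128 -0.1026

BᵀP = [-20.0000 3.0000]
S = R + BᵀPB = [2] + [37.0000] = [39.0000]
BᵀPA = [-78.5000 -4.0000]
K = S⁻¹·BᵀPA = [-2.0128 -0.1026]
A−BK = [-0.0256 0.2949; -1.5128 1.8974]
AᵀP(A−BK) = [28.2436 -22.5513; -22.5513 26.8397]
P' = Q + AᵀP(A−BK) = [37.4936 -21.0513; -21.0513 35.8397]
tr(P') = 73.3333


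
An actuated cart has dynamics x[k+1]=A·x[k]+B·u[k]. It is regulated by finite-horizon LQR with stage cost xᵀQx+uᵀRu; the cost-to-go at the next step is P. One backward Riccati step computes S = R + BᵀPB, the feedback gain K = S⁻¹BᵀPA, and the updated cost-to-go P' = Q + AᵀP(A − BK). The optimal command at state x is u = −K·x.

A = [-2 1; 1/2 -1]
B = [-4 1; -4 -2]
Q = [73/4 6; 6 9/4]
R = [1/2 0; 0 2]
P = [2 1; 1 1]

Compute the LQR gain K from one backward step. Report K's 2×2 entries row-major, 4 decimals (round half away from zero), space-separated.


BᵀP = [-12.0000 -8.0000; 0.0000 -1.0000]
S = R + BᵀPB = [1/2 0; 0 2] + [80.0000 4.0000; 4.0000 2.0000] = [80.5000 4.0000; 4.0000 4.0000]
BᵀPA = [20.0000 -4.0000; -0.5000 1.0000]
K = S⁻¹·BᵀPA = [0.2680 -0.0654; -0.3930 0.3154]
A−BK = [-0.5351 0.4232; 0.7859 -0.6307]
AᵀP(A−BK) = [0.6940 -0.5351; -0.5351 0.4232]
P' = Q + AᵀP(A−BK) = [18.9440 5.4649; 5.4649 2.6732]
tr(P') = 21.6172

0.2680 -0.0654 -0.3930 0.3154


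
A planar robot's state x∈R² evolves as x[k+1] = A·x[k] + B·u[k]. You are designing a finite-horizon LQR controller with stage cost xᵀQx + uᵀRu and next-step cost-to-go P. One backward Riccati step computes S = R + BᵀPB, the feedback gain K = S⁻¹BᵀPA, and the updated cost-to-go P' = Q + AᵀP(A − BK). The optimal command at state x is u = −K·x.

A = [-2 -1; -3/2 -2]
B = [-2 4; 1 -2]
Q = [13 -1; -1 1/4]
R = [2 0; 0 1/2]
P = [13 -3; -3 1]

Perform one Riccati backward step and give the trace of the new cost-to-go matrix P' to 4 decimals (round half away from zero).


16.3959

BᵀP = [-29.0000 7.0000; 58.0000 -14.0000]
S = R + BᵀPB = [2 0; 0 1/2] + [65.0000 -130.0000; -130.0000 260.0000] = [67.0000 -130.0000; -130.0000 260.5000]
BᵀPA = [47.5000 15.0000; -95.0000 -30.0000]
K = S⁻¹·BᵀPA = [0.0429 0.0136; -0.3433 -0.1084]
A−BK = [-0.5411 -0.5393; -2.2294 -2.2304]
AᵀP(A−BK) = [1.6012 1.5583; 1.5583 1.5447]
P' = Q + AᵀP(A−BK) = [14.6012 0.5583; 0.5583 1.7947]
tr(P') = 16.3959


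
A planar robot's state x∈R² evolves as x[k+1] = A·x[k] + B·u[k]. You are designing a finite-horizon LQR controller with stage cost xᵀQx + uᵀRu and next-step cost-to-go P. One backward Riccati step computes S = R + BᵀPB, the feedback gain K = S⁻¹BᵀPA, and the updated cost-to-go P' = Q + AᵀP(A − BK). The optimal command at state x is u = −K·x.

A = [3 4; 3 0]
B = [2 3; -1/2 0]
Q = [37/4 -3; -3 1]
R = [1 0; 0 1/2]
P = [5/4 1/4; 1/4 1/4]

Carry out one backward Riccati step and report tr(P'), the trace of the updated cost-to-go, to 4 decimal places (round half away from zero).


13.4556

BᵀP = [2.3750 0.3750; 3.7500 0.7500]
S = R + BᵀPB = [1 0; 0 1/2] + [4.5625 7.1250; 7.1250 11.2500] = [5.5625 7.1250; 7.1250 11.7500]
BᵀPA = [8.2500 9.5000; 13.5000 15.0000]
K = S⁻¹·BᵀPA = [0.0514 0.3255; 1.1178 1.0792]
A−BK = [-0.4561 0.1113; 3.0257 0.1627]
AᵀP(A−BK) = [2.4861 0.7452; 0.7452 0.7195]
P' = Q + AᵀP(A−BK) = [11.7361 -2.2548; -2.2548 1.7195]
tr(P') = 13.4556


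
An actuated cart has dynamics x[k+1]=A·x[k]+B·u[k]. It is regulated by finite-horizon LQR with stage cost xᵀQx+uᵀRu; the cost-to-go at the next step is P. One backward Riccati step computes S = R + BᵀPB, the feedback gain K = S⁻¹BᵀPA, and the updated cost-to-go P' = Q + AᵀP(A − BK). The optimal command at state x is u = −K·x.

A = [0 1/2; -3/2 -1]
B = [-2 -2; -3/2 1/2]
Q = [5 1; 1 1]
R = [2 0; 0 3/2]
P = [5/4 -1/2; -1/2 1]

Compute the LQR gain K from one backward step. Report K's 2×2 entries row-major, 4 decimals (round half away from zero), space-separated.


0.3465 0.1700 -0.4356 -0.4422

BᵀP = [-1.7500 -0.5000; -2.7500 1.5000]
S = R + BᵀPB = [2 0; 0 3/2] + [4.2500 3.2500; 3.2500 6.2500] = [6.2500 3.2500; 3.2500 7.7500]
BᵀPA = [0.7500 -0.3750; -2.2500 -2.8750]
K = S⁻¹·BᵀPA = [0.3465 0.1700; -0.4356 -0.4422]
A−BK = [-0.1782 -0.0446; -0.7624 -0.5239]
AᵀP(A−BK) = [1.0099 0.7525; 0.7525 0.6048]
P' = Q + AᵀP(A−BK) = [6.0099 1.7525; 1.7525 1.6048]
tr(P') = 7.6147


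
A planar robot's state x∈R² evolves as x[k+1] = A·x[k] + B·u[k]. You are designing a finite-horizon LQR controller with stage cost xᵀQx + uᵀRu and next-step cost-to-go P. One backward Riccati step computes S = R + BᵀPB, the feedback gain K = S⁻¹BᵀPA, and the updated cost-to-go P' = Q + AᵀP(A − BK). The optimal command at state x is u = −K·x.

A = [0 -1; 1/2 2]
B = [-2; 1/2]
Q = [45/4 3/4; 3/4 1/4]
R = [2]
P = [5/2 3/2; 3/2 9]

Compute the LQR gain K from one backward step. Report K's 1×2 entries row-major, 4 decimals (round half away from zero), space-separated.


0.0667 0.6444

BᵀP = [-4.2500 1.5000]
S = R + BᵀPB = [2] + [9.2500] = [11.2500]
BᵀPA = [0.7500 7.2500]
K = S⁻¹·BᵀPA = [0.0667 0.6444]
A−BK = [0.1333 0.2889; 0.4667 1.6778]
AᵀP(A−BK) = [2.2000 7.7667; 7.7667 27.8278]
P' = Q + AᵀP(A−BK) = [13.4500 8.5167; 8.5167 28.0778]
tr(P') = 41.5278


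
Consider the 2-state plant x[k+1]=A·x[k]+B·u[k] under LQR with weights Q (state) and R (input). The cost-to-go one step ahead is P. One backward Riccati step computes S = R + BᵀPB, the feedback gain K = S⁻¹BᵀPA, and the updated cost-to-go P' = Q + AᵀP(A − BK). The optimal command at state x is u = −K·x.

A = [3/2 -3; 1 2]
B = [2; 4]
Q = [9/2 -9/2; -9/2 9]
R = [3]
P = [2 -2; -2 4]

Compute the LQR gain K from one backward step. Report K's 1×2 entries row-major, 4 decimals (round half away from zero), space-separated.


0.1395 0.8372

BᵀP = [-4.0000 12.0000]
S = R + BᵀPB = [3] + [40.0000] = [43.0000]
BᵀPA = [6.0000 36.0000]
K = S⁻¹·BᵀPA = [0.1395 0.8372]
A−BK = [1.2209 -4.6744; 0.4419 -1.3488]
AᵀP(A−BK) = [1.6628 -6.0233; -6.0233 27.8605]
P' = Q + AᵀP(A−BK) = [6.1628 -10.5233; -10.5233 36.8605]
tr(P') = 43.0233


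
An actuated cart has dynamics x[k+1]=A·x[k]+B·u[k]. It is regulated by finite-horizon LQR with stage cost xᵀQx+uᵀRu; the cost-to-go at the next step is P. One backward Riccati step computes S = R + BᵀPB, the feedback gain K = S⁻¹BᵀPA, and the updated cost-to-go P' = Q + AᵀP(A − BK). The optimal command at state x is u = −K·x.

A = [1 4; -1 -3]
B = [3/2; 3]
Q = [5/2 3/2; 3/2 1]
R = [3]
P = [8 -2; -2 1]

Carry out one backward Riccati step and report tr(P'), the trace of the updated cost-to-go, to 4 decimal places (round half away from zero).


150.5000

BᵀP = [6.0000 0.0000]
S = R + BᵀPB = [3] + [9.0000] = [12.0000]
BᵀPA = [6.0000 24.0000]
K = S⁻¹·BᵀPA = [0.5000 2.0000]
A−BK = [0.2500 1.0000; -2.5000 -9.0000]
AᵀP(A−BK) = [10.0000 37.0000; 37.0000 137.0000]
P' = Q + AᵀP(A−BK) = [12.5000 38.5000; 38.5000 138.0000]
tr(P') = 150.5000


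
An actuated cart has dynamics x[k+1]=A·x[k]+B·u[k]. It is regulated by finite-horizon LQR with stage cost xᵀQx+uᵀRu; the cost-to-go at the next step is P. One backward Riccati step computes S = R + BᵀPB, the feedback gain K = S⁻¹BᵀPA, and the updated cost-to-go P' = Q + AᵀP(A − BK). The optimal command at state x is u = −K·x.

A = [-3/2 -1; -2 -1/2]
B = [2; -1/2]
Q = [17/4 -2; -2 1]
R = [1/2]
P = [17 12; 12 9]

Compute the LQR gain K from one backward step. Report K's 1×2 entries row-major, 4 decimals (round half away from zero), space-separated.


BᵀP = [28.0000 19.5000]
S = R + BᵀPB = [1/2] + [46.2500] = [46.7500]
BᵀPA = [-81.0000 -37.7500]
K = S⁻¹·BᵀPA = [-1.7326 -0.8075]
A−BK = [1.9652 0.6150; -2.8663 -0.9037]
AᵀP(A−BK) = [5.9078 2.0936; 2.0936 0.7674]
P' = Q + AᵀP(A−BK) = [10.1578 0.0936; 0.0936 1.7674]
tr(P') = 11.9251

-1.7326 -0.8075
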